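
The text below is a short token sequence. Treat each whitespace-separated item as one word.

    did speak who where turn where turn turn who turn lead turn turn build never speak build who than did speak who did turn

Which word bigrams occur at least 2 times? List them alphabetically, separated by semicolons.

Bigram counts meeting the condition (at least 2 times):
  did speak: 2
  speak who: 2
  turn turn: 2
  where turn: 2

did speak; speak who; turn turn; where turn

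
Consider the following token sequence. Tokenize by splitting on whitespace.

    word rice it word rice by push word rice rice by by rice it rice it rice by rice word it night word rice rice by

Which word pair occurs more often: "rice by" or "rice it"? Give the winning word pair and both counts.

"rice by": 4 occurrences
"rice it": 3 occurrences

"rice by" (4 vs 3)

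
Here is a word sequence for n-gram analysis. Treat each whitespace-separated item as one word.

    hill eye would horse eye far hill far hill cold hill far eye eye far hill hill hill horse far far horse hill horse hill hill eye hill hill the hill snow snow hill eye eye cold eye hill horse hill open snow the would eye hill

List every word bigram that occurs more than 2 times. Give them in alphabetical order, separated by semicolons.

eye hill; far hill; hill eye; hill hill; hill horse; horse hill

Bigram counts meeting the condition (more than 2 times):
  eye hill: 3
  far hill: 3
  hill eye: 3
  hill hill: 4
  hill horse: 3
  horse hill: 3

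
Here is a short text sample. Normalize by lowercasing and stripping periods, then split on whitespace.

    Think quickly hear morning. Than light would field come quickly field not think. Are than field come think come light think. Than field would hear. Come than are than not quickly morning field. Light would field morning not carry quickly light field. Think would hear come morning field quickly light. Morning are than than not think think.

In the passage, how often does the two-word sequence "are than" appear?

Scanning the 56 overlapping bigram windows for "are than":
  position 14–15: are than
  position 28–29: are than
  position 52–53: are than

3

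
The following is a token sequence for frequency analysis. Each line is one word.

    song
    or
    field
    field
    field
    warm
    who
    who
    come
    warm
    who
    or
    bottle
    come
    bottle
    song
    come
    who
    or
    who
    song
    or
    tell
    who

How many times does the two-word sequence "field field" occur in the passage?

Scanning the 23 overlapping bigram windows for "field field":
  position 3–4: field field
  position 4–5: field field

2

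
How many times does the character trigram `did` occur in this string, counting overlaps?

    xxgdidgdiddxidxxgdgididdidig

Sliding a length-3 window over the 28 characters (26 positions):
  position 4–6: did
  position 8–10: did
  position 21–23: did
  position 24–26: did

4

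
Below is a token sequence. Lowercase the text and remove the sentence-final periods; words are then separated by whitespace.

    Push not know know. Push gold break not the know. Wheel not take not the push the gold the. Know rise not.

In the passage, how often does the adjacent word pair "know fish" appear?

Scanning the 21 overlapping bigram windows for "know fish":
  (none found)

0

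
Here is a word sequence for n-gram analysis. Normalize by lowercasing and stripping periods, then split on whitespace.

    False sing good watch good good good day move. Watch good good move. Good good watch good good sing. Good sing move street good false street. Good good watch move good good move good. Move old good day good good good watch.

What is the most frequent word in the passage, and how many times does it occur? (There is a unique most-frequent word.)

"good", 21 times

Unigram frequencies (highest first):
  good: 21
  move: 6
  watch: 5
  sing: 3
  false: 2
  day: 2
  … (2 more, each ≤ 2)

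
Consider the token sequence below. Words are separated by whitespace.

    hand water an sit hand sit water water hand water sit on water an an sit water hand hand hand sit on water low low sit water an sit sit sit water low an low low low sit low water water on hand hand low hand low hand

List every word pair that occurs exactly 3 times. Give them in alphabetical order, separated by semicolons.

Bigram counts meeting the condition (exactly 3 times):
  an sit: 3
  hand hand: 3
  low low: 3
  water an: 3

an sit; hand hand; low low; water an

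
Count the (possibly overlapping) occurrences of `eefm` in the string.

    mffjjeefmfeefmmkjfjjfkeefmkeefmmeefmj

5

Sliding a length-4 window over the 37 characters (34 positions):
  position 6–9: eefm
  position 11–14: eefm
  position 23–26: eefm
  position 28–31: eefm
  position 33–36: eefm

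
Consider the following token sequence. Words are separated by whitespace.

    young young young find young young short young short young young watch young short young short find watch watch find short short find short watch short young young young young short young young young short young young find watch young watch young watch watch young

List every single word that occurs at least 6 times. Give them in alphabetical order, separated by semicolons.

Unigram counts meeting the condition (at least 6 times):
  short: 10
  watch: 8
  young: 22

short; watch; young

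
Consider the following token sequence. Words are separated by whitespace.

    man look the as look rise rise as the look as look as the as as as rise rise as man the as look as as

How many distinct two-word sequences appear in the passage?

26 tokens → 25 bigram windows in total.
Repeated bigrams (each contributes count−1 duplicates):
  as as: 3
  as look: 3
  look as: 3
  the as: 3
  as the: 2
  rise as: 2
  rise rise: 2
11 duplicate windows → 25 − 11 = 14 distinct.

14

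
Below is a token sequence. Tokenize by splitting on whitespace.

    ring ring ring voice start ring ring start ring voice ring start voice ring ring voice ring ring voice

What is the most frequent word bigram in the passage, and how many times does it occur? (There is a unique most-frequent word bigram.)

Bigram frequencies (highest first):
  ring ring: 5
  ring voice: 4
  voice ring: 3
  start ring: 2
  ring start: 2
  voice start: 1
  … (1 more, each ≤ 1)

"ring ring", 5 times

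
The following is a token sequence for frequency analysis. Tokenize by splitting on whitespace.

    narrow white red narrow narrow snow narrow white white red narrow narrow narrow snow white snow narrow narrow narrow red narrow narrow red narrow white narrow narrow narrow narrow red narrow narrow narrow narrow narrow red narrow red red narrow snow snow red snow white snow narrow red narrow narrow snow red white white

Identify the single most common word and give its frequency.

Unigram frequencies (highest first):
  narrow: 27
  red: 11
  white: 8
  snow: 8

"narrow", 27 times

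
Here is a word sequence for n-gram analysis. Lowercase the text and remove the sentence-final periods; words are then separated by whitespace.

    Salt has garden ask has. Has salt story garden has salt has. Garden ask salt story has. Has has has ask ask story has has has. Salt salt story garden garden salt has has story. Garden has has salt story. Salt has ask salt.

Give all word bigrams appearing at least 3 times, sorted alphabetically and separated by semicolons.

has has; has salt; salt has; salt story; story garden

Bigram counts meeting the condition (at least 3 times):
  has has: 8
  has salt: 4
  salt has: 4
  salt story: 4
  story garden: 3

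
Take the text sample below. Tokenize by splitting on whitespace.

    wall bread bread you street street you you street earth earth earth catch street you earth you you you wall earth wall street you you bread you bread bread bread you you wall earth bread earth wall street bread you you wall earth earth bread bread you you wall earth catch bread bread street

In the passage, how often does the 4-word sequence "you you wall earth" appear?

Scanning the 51 overlapping 4-gram windows for "you you wall earth":
  position 18–21: you you wall earth
  position 31–34: you you wall earth
  position 40–43: you you wall earth
  position 47–50: you you wall earth

4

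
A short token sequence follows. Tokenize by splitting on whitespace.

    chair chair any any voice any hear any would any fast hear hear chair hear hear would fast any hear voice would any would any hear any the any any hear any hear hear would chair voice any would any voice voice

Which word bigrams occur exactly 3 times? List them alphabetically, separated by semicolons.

any would; hear any; hear hear

Bigram counts meeting the condition (exactly 3 times):
  any would: 3
  hear any: 3
  hear hear: 3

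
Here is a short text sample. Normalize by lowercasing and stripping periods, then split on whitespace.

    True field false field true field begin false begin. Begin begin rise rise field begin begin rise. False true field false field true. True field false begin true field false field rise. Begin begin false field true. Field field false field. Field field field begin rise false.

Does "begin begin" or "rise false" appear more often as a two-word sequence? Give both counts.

"begin begin": 4 occurrences
"rise false": 2 occurrences

"begin begin" (4 vs 2)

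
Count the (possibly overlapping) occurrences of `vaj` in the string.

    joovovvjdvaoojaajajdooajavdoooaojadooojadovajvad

1

Sliding a length-3 window over the 48 characters (46 positions):
  position 43–45: vaj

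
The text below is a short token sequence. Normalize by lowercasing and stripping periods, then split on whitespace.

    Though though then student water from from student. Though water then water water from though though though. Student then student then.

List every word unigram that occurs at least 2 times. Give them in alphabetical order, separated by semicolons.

Unigram counts meeting the condition (at least 2 times):
  from: 3
  student: 4
  then: 4
  though: 6
  water: 4

from; student; then; though; water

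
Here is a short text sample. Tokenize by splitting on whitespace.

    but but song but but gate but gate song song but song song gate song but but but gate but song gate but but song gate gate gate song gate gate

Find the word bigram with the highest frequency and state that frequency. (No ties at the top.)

Bigram frequencies (highest first):
  but but: 5
  but song: 4
  song gate: 4
  song but: 3
  but gate: 3
  gate but: 3
  … (3 more, each ≤ 3)

"but but", 5 times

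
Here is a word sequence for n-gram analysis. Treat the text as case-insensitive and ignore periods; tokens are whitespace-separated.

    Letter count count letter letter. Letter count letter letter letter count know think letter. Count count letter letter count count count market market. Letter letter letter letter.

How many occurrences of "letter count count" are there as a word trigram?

3

Scanning the 25 overlapping trigram windows for "letter count count":
  position 1–3: letter count count
  position 14–16: letter count count
  position 18–20: letter count count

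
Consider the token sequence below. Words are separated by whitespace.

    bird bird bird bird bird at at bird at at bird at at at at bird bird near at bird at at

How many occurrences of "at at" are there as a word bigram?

6

Scanning the 21 overlapping bigram windows for "at at":
  position 6–7: at at
  position 9–10: at at
  position 12–13: at at
  position 13–14: at at
  position 14–15: at at
  position 21–22: at at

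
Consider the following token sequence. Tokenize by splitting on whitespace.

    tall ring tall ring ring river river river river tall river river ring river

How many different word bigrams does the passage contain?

14 tokens → 13 bigram windows in total.
Repeated bigrams (each contributes count−1 duplicates):
  river river: 4
  ring river: 2
  tall ring: 2
5 duplicate windows → 13 − 5 = 8 distinct.

8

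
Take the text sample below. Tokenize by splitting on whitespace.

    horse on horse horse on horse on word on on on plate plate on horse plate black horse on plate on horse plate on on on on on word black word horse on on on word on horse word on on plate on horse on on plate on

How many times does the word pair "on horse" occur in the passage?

6

Scanning the 47 overlapping bigram windows for "on horse":
  position 2–3: on horse
  position 5–6: on horse
  position 14–15: on horse
  position 21–22: on horse
  position 37–38: on horse
  position 43–44: on horse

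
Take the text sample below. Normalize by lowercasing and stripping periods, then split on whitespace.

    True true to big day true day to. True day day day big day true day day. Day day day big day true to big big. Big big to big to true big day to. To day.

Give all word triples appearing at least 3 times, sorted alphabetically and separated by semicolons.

Trigram counts meeting the condition (at least 3 times):
  big day true: 3
  day day day: 4

big day true; day day day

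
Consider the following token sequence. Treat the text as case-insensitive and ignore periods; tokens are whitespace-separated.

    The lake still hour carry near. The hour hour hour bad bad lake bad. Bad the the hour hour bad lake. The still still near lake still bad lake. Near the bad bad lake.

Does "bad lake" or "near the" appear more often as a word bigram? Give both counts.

"bad lake" (4 vs 2)

"bad lake": 4 occurrences
"near the": 2 occurrences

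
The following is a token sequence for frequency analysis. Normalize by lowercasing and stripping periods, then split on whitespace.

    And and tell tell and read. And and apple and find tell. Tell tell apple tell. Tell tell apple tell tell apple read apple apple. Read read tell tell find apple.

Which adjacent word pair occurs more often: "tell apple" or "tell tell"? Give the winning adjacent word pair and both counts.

"tell apple": 3 occurrences
"tell tell": 7 occurrences

"tell tell" (7 vs 3)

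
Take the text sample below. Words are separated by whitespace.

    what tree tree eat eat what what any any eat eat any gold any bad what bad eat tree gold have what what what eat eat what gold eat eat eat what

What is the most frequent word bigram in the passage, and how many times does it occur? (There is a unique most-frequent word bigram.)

"eat eat", 5 times

Bigram frequencies (highest first):
  eat eat: 5
  eat what: 3
  what what: 3
  what tree: 1
  tree tree: 1
  tree eat: 1
  … (17 more, each ≤ 1)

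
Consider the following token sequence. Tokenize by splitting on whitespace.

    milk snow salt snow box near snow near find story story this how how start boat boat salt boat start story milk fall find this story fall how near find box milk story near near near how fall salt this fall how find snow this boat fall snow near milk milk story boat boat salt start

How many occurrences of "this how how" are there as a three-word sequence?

1

Scanning the 54 overlapping trigram windows for "this how how":
  position 12–14: this how how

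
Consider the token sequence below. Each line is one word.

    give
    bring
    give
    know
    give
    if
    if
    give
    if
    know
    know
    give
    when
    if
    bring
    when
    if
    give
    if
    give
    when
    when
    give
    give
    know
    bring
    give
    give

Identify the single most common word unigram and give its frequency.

Unigram frequencies (highest first):
  give: 11
  if: 6
  know: 4
  when: 4
  bring: 3

"give", 11 times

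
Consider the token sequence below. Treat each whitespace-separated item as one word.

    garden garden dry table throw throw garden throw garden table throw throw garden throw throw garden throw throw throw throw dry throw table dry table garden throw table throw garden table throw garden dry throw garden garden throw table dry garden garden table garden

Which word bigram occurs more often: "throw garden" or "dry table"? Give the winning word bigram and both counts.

"throw garden" (7 vs 2)

"throw garden": 7 occurrences
"dry table": 2 occurrences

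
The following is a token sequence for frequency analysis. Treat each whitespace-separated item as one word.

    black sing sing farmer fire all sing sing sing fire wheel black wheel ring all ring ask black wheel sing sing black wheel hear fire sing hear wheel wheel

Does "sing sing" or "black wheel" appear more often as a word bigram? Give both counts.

"sing sing": 4 occurrences
"black wheel": 3 occurrences

"sing sing" (4 vs 3)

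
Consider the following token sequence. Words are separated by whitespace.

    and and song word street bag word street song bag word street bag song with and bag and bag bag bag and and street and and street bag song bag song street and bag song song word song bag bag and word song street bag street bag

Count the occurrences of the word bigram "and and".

3

Scanning the 46 overlapping bigram windows for "and and":
  position 1–2: and and
  position 22–23: and and
  position 25–26: and and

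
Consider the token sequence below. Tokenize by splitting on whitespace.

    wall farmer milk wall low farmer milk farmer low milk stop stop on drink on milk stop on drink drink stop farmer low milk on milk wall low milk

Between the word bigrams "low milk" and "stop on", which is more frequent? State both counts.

"low milk": 3 occurrences
"stop on": 2 occurrences

"low milk" (3 vs 2)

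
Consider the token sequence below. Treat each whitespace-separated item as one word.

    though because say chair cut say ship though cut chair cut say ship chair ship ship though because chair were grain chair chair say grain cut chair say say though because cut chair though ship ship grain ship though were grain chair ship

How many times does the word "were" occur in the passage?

2

Scanning the 43 tokens for "were":
  position 20: were
  position 40: were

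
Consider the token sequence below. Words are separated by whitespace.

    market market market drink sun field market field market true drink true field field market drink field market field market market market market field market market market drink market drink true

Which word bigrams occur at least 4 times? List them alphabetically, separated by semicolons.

field market; market drink; market market

Bigram counts meeting the condition (at least 4 times):
  field market: 6
  market drink: 4
  market market: 7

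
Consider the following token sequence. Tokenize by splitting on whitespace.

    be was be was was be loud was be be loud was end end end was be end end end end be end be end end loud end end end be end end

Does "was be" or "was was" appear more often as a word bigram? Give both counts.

"was be": 4 occurrences
"was was": 1 occurrence

"was be" (4 vs 1)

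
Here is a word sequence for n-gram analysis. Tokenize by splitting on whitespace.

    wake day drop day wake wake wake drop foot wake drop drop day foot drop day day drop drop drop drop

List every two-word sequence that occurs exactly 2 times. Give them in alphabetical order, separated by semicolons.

Bigram counts meeting the condition (exactly 2 times):
  day drop: 2
  wake drop: 2
  wake wake: 2

day drop; wake drop; wake wake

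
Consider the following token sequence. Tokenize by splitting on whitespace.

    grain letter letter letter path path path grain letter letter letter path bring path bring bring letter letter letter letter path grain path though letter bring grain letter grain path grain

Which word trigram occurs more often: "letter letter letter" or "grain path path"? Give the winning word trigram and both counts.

"letter letter letter": 4 occurrences
"grain path path": 0 occurrences

"letter letter letter" (4 vs 0)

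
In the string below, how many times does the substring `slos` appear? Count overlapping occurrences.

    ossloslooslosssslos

Sliding a length-4 window over the 19 characters (16 positions):
  position 3–6: slos
  position 10–13: slos
  position 16–19: slos

3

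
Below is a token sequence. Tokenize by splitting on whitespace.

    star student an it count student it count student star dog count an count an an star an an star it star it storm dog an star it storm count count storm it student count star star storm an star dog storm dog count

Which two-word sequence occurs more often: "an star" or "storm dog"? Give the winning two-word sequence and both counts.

"an star" (4 vs 2)

"an star": 4 occurrences
"storm dog": 2 occurrences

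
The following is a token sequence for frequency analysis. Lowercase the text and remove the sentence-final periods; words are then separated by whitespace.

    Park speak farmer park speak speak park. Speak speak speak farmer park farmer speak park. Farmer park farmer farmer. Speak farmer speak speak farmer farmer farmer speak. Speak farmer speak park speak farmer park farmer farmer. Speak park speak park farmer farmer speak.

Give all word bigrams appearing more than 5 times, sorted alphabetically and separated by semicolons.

Bigram counts meeting the condition (more than 5 times):
  farmer speak: 7
  speak farmer: 6

farmer speak; speak farmer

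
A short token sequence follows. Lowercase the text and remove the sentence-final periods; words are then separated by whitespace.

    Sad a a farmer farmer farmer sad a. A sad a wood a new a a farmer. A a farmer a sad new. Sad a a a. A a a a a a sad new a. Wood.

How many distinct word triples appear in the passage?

22

37 tokens → 35 trigram windows in total.
Repeated trigrams (each contributes count−1 duplicates):
  a a a: 7
  a a farmer: 3
  sad a a: 3
  a a sad: 2
  a farmer a: 2
  a sad new: 2
13 duplicate windows → 35 − 13 = 22 distinct.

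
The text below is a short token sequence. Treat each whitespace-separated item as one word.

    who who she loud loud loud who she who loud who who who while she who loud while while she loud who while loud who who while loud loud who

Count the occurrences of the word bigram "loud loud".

Scanning the 29 overlapping bigram windows for "loud loud":
  position 4–5: loud loud
  position 5–6: loud loud
  position 28–29: loud loud

3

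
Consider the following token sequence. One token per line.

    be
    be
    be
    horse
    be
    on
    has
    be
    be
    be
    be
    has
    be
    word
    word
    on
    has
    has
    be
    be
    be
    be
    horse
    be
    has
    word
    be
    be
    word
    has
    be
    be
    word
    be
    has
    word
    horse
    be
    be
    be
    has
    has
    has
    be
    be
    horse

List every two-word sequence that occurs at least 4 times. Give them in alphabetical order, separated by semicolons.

be be; be has; has be

Bigram counts meeting the condition (at least 4 times):
  be be: 13
  be has: 4
  has be: 5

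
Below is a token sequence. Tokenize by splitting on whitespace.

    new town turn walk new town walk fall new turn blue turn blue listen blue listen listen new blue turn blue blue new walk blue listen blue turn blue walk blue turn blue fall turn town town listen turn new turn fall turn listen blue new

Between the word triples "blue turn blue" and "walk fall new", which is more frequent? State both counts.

"blue turn blue": 4 occurrences
"walk fall new": 1 occurrence

"blue turn blue" (4 vs 1)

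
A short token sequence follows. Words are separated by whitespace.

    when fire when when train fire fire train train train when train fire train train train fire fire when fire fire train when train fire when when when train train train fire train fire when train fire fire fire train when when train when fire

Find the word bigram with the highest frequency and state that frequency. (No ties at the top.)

Bigram frequencies (highest first):
  train fire: 7
  when train: 6
  train train: 6
  fire fire: 5
  fire train: 5
  fire when: 4
  … (3 more, each ≤ 4)

"train fire", 7 times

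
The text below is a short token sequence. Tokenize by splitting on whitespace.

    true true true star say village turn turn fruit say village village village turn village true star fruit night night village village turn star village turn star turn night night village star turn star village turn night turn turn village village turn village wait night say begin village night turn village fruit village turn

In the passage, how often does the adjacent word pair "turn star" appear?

3

Scanning the 53 overlapping bigram windows for "turn star":
  position 23–24: turn star
  position 26–27: turn star
  position 33–34: turn star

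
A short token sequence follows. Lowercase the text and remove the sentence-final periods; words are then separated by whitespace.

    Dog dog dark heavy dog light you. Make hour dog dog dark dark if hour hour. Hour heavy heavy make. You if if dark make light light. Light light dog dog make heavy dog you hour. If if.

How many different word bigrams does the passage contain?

38 tokens → 37 bigram windows in total.
Repeated bigrams (each contributes count−1 duplicates):
  dog dog: 3
  light light: 3
  dog dark: 2
  heavy dog: 2
  hour hour: 2
  if if: 2
8 duplicate windows → 37 − 8 = 29 distinct.

29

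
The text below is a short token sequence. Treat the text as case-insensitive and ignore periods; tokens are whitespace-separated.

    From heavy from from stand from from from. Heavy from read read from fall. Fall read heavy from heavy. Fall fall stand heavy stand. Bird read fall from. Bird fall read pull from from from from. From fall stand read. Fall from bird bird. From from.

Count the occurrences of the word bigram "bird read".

1

Scanning the 45 overlapping bigram windows for "bird read":
  position 25–26: bird read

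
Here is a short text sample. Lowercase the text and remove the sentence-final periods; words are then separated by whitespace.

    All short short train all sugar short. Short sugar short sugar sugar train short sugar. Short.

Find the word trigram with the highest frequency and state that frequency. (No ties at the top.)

"short sugar short", 2 times

Trigram frequencies (highest first):
  short sugar short: 2
  all short short: 1
  short short train: 1
  short train all: 1
  train all sugar: 1
  all sugar short: 1
  … (7 more, each ≤ 1)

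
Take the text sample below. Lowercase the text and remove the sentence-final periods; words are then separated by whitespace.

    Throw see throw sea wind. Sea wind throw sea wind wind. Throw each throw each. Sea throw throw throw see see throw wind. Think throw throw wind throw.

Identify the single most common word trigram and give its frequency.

"throw sea wind", 2 times

Trigram frequencies (highest first):
  throw sea wind: 2
  throw see throw: 1
  see throw sea: 1
  sea wind sea: 1
  wind sea wind: 1
  sea wind throw: 1
  … (19 more, each ≤ 1)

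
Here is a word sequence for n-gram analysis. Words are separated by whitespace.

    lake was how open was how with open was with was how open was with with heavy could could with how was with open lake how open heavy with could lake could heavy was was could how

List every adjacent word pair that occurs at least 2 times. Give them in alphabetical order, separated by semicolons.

how open; open was; was how; was with; with open

Bigram counts meeting the condition (at least 2 times):
  how open: 3
  open was: 3
  was how: 3
  was with: 3
  with open: 2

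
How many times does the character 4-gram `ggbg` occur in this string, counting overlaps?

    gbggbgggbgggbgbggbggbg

5

Sliding a length-4 window over the 22 characters (19 positions):
  position 3–6: ggbg
  position 7–10: ggbg
  position 11–14: ggbg
  position 16–19: ggbg
  position 19–22: ggbg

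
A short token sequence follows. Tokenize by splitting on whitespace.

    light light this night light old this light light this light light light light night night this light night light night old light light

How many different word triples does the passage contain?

19

24 tokens → 22 trigram windows in total.
Repeated trigrams (each contributes count−1 duplicates):
  light light light: 2
  light light this: 2
  this light light: 2
3 duplicate windows → 22 − 3 = 19 distinct.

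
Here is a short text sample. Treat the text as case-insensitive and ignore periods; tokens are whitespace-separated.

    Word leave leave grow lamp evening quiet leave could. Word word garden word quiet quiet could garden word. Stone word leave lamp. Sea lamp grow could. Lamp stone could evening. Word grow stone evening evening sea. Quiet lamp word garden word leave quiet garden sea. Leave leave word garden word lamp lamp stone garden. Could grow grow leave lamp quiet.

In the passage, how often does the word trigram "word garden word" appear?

3

Scanning the 58 overlapping trigram windows for "word garden word":
  position 11–13: word garden word
  position 39–41: word garden word
  position 48–50: word garden word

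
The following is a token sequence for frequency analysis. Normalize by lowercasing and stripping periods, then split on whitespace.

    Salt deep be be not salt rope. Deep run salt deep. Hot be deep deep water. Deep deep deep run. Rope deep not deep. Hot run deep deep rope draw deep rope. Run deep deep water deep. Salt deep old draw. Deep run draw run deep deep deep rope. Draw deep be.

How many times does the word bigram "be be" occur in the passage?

Scanning the 51 overlapping bigram windows for "be be":
  position 3–4: be be

1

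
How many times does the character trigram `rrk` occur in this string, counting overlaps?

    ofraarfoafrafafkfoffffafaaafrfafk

0

Sliding a length-3 window over the 33 characters (31 positions):
  (no match at any position)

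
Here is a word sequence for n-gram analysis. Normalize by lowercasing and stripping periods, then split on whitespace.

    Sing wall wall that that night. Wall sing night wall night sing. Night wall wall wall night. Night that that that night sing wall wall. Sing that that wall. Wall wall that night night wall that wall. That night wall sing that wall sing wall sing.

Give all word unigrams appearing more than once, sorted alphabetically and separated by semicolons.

night; sing; that; wall

Unigram counts meeting the condition (more than once):
  night: 10
  sing: 8
  that: 11
  wall: 17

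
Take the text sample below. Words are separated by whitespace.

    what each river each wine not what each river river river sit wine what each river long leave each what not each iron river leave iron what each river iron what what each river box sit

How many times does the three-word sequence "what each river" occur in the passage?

5

Scanning the 34 overlapping trigram windows for "what each river":
  position 1–3: what each river
  position 7–9: what each river
  position 14–16: what each river
  position 27–29: what each river
  position 32–34: what each river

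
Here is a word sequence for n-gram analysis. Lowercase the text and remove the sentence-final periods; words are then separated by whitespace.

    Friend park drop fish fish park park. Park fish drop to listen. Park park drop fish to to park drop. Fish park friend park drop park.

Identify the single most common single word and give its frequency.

Unigram frequencies (highest first):
  park: 10
  drop: 5
  fish: 5
  to: 3
  friend: 2
  listen: 1

"park", 10 times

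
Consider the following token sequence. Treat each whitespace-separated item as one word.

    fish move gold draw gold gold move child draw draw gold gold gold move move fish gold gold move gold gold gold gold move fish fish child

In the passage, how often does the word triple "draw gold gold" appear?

Scanning the 25 overlapping trigram windows for "draw gold gold":
  position 4–6: draw gold gold
  position 10–12: draw gold gold

2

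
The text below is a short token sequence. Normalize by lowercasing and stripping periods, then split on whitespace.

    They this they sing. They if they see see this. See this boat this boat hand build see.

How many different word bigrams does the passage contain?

18 tokens → 17 bigram windows in total.
Repeated bigrams (each contributes count−1 duplicates):
  see this: 2
  this boat: 2
2 duplicate windows → 17 − 2 = 15 distinct.

15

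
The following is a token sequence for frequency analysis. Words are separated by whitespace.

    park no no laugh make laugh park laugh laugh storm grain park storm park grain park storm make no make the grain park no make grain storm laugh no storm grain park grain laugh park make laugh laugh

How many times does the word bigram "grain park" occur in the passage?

Scanning the 37 overlapping bigram windows for "grain park":
  position 11–12: grain park
  position 15–16: grain park
  position 22–23: grain park
  position 31–32: grain park

4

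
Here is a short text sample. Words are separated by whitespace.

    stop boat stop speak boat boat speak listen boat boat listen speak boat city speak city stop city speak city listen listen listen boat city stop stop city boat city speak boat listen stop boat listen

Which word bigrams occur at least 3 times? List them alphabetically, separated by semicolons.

Bigram counts meeting the condition (at least 3 times):
  boat city: 3
  boat listen: 3
  city speak: 3
  speak boat: 3

boat city; boat listen; city speak; speak boat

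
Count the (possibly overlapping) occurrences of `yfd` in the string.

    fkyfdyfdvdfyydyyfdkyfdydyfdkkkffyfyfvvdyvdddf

Sliding a length-3 window over the 45 characters (43 positions):
  position 3–5: yfd
  position 6–8: yfd
  position 16–18: yfd
  position 20–22: yfd
  position 25–27: yfd

5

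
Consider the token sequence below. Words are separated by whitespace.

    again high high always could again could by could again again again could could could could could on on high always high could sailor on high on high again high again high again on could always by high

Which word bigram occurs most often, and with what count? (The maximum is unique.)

Bigram frequencies (highest first):
  could could: 4
  again high: 3
  on high: 3
  high again: 3
  high always: 2
  could again: 2
  … (18 more, each ≤ 2)

"could could", 4 times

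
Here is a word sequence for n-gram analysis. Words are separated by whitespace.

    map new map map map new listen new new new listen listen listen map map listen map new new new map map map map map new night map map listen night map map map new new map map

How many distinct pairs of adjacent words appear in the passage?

12

38 tokens → 37 bigram windows in total.
Repeated bigrams (each contributes count−1 duplicates):
  map map: 11
  map new: 5
  new new: 5
  new map: 3
  listen listen: 2
  listen map: 2
  map listen: 2
  new listen: 2
  … (1 more repeated)
25 duplicate windows → 37 − 25 = 12 distinct.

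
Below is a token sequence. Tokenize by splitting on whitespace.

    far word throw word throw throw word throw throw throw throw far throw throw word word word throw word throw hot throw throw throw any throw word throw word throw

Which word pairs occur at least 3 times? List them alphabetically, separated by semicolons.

throw throw; throw word; word throw

Bigram counts meeting the condition (at least 3 times):
  throw throw: 7
  throw word: 6
  word throw: 7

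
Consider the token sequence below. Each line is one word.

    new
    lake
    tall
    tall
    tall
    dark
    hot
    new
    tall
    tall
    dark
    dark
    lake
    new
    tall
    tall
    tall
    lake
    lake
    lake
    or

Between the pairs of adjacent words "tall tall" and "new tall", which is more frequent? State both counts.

"tall tall": 5 occurrences
"new tall": 2 occurrences

"tall tall" (5 vs 2)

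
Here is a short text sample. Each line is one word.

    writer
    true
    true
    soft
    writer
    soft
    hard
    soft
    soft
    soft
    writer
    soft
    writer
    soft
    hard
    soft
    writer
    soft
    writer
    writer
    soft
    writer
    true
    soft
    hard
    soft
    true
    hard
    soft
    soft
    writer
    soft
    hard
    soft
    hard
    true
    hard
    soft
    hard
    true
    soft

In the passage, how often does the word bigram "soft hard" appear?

6

Scanning the 40 overlapping bigram windows for "soft hard":
  position 6–7: soft hard
  position 14–15: soft hard
  position 24–25: soft hard
  position 32–33: soft hard
  position 34–35: soft hard
  position 38–39: soft hard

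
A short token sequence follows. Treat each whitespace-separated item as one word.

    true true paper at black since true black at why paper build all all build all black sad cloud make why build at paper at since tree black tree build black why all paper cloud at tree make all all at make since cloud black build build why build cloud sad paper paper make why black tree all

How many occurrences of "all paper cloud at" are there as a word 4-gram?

1

Scanning the 55 overlapping 4-gram windows for "all paper cloud at":
  position 33–36: all paper cloud at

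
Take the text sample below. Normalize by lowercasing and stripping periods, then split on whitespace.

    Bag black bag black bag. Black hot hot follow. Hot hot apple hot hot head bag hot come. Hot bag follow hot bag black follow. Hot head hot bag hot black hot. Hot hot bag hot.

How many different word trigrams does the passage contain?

30

36 tokens → 34 trigram windows in total.
Repeated trigrams (each contributes count−1 duplicates):
  bag black bag: 2
  black bag black: 2
  black hot hot: 2
  hot bag hot: 2
4 duplicate windows → 34 − 4 = 30 distinct.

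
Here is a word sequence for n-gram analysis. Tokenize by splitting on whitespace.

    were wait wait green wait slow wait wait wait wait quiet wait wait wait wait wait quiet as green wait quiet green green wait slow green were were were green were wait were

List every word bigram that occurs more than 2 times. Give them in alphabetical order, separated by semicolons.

Bigram counts meeting the condition (more than 2 times):
  green wait: 3
  wait quiet: 3
  wait wait: 8

green wait; wait quiet; wait wait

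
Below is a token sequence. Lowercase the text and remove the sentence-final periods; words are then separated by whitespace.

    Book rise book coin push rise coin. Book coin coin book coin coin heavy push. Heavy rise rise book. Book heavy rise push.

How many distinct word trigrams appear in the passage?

19

23 tokens → 21 trigram windows in total.
Repeated trigrams (each contributes count−1 duplicates):
  book coin coin: 2
  coin book coin: 2
2 duplicate windows → 21 − 2 = 19 distinct.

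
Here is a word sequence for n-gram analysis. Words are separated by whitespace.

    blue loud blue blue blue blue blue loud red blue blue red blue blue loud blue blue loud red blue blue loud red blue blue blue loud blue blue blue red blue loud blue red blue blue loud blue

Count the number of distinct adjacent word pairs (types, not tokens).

39 tokens → 38 bigram windows in total.
Repeated bigrams (each contributes count−1 duplicates):
  blue blue: 13
  blue loud: 8
  red blue: 6
  loud blue: 5
  blue red: 3
  loud red: 3
32 duplicate windows → 38 − 32 = 6 distinct.

6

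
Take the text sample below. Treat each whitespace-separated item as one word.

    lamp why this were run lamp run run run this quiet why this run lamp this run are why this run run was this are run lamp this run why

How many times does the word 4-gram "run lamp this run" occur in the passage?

Scanning the 27 overlapping 4-gram windows for "run lamp this run":
  position 14–17: run lamp this run
  position 26–29: run lamp this run

2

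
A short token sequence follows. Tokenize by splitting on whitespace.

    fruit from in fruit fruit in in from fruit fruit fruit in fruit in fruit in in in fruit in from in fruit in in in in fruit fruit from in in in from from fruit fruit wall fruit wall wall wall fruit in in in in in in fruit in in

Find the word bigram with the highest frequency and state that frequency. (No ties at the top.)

"in in", 14 times

Bigram frequencies (highest first):
  in in: 14
  fruit in: 8
  in fruit: 7
  fruit fruit: 5
  from in: 3
  in from: 3
  … (6 more, each ≤ 2)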